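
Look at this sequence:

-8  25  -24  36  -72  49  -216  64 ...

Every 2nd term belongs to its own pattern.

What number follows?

Split by position mod 2 into 2 tracks.
Track A: -8, -24, -72, -216 (geometric with ratio 3).
Track B: 25, 36, 49, 64 (perfect squares starting at 5²).
Term 9 comes from track A (its 5th entry): -648.

-648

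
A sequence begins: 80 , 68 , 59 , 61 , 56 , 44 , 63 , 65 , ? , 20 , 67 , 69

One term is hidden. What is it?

32

Positions follow the repeating pattern AABB; grouping by letter gives 2 tracks.
Subsequence A: 80, 68, 56, 44, ?, 20 — arithmetic, step −12.
Subsequence B: 59, 61, 63, 65, 67, 69 — arithmetic with common difference +2.
Subsequence A's pattern makes the blank 32.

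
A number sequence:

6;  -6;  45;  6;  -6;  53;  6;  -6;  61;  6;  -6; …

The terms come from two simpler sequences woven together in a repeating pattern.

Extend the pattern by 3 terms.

69, 6, -6

Positions follow the repeating pattern AAB; grouping by letter gives 2 tracks.
Subsequence A: 6, -6, 6, -6, 6, -6, 6, -6. Oscillating between 6 and -6.
Subsequence B: 45, 53, 61. Adding 8 each time.
Position 12 falls in subsequence B as its term 4, giving 69.
The 13th slot belongs to subsequence A; its 9th term is 6.
Position 14 falls in subsequence A as its term 10, giving -6.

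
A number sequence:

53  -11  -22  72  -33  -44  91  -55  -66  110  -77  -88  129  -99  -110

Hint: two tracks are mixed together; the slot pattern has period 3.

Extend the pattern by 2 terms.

148, -121

Reading positions in blocks of 3 reveals the pattern ABB — 2 tracks woven together.
Track A: 53, 72, 91, 110, 129 (adding 19 each time).
Track B: -11, -22, -33, -44, -55, -66, -77, -88, -99, -110 (subtracting 11 each time).
Position 16 falls in track A as its term 6, giving 148.
The 17th slot belongs to track B; its 11th term is -121.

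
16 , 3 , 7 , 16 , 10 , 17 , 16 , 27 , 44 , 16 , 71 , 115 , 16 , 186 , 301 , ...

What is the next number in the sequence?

The slot pattern repeats as ABB (period 3), so there are 2 interleaved tracks.
Stream A: 16, 16, 16, 16, 16 (always 16).
Stream B: 3, 7, 10, 17, 27, 44, 71, 115, 186, 301 (a Fibonacci-like recurrence a_n = a_{n-1} + a_{n-2}).
Position 16 → stream A, term 6 = 16.

16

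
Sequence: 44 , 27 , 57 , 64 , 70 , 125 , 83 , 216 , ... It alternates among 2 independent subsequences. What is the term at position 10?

343

The terms cycle through 2 interleaved subsequences.
Subsequence A: 44, 57, 70, 83 (linear: a_n = 31 + 13·n).
Subsequence B: 27, 64, 125, 216 (consecutive cubes n³ from n = 3).
Position 10 → subsequence B, term 5 = 343.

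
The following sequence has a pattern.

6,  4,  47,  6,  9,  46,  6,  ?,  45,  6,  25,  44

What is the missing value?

16

Read the sequence 3 terms at a time; column i is its own pattern.
Track A is 6, 6, 6, 6, which is always 6.
Track B is 4, 9, ?, 25, which is perfect squares starting at 2².
Track C is 47, 46, 45, 44, which is arithmetic, step −1.
So the missing entry in track B is 16.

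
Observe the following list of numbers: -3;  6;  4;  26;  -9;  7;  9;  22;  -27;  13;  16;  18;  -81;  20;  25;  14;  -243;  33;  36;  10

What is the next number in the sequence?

-729

Read the sequence 4 terms at a time; column i is its own pattern.
Stream A is -3, -9, -27, -81, -243, which is multiplying by 3 each time.
Stream B is 6, 7, 13, 20, 33, which is Fibonacci-style (each term is the sum of the two before it).
Stream C is 4, 9, 16, 25, 36, which is consecutive squares n² from n = 2.
Stream D is 26, 22, 18, 14, 10, which is subtracting 4 each time.
The 21st slot belongs to stream A; its 6th term is -729.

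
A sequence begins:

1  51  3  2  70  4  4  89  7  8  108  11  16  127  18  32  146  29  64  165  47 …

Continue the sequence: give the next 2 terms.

Taking every 3rd term gives 3 separate tracks.
Track A is 1, 2, 4, 8, 16, 32, 64, which is powers of 2.
Track B is 51, 70, 89, 108, 127, 146, 165, which is linear: a_n = 32 + 19·n.
Track C is 3, 4, 7, 11, 18, 29, 47, which is a Fibonacci-like recurrence a_n = a_{n-1} + a_{n-2}.
The 22nd slot belongs to track A; its 8th term is 128.
Position 23 falls in track B as its term 8, giving 184.

128, 184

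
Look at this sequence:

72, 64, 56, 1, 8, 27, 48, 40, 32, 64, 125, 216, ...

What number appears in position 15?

Positions follow the repeating pattern AAABBB; grouping by letter gives 2 tracks.
Track A = 72, 64, 56, 48, 40, 32: subtracting 8 each time.
Track B = 1, 8, 27, 64, 125, 216: consecutive cubes n³ from n = 1.
Position 15 → track A, term 9 = 8.

8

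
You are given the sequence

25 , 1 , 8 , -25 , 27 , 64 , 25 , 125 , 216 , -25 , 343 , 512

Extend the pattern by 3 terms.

Reading positions in blocks of 3 reveals the pattern ABB — 2 tracks woven together.
Subsequence A: 25, -25, 25, -25. Oscillating between 25 and -25.
Subsequence B: 1, 8, 27, 64, 125, 216, 343, 512. Perfect cubes starting at 1³.
Position 13 falls in subsequence A as its term 5, giving 25.
Position 14 → subsequence B, term 9 = 729.
The 15th slot belongs to subsequence B; its 10th term is 1000.

25, 729, 1000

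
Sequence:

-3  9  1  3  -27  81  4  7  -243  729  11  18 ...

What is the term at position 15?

29

Reading positions in blocks of 4 reveals the pattern AABB — 2 tracks woven together.
Stream A: -3, 9, -27, 81, -243, 729 — a geometric progression (common ratio -3).
Stream B: 1, 3, 4, 7, 11, 18 — each term equals the sum of the previous two.
Position 15 → stream B, term 7 = 29.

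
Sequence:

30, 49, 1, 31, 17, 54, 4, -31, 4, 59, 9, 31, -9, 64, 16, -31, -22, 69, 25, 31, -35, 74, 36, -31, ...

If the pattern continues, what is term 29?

-61

Split by position mod 4 into 4 tracks.
Track A: 30, 17, 4, -9, -22, -35. Arithmetic, step −13.
Track B: 49, 54, 59, 64, 69, 74. Adding 5 each time.
Track C: 1, 4, 9, 16, 25, 36. Perfect squares starting at 1².
Track D: 31, -31, 31, -31, 31, -31. Oscillating between 31 and -31.
Term 29 comes from track A (its 8th entry): -61.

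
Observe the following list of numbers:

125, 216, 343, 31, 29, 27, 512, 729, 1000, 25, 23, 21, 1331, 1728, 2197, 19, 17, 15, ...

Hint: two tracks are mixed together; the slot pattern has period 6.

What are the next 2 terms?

2744, 3375

Positions follow the repeating pattern AAABBB; grouping by letter gives 2 tracks.
Subsequence A: 125, 216, 343, 512, 729, 1000, 1331, 1728, 2197 (the cubes 5³, 6³, 7³, …).
Subsequence B: 31, 29, 27, 25, 23, 21, 19, 17, 15 (arithmetic, step −2).
Term 19 comes from subsequence A (its 10th entry): 2744.
Position 20 falls in subsequence A as its term 11, giving 3375.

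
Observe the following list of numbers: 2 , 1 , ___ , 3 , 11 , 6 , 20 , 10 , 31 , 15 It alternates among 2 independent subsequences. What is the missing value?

9

Taking every 2nd term gives 2 separate tracks.
Stream A: 2, ?, 11, 20, 31 (Fibonacci-style (each term is the sum of the two before it)).
Stream B: 1, 3, 6, 10, 15 (the triangular numbers T_1, T_2, …).
The gap is stream A's term 2; the rule gives 9.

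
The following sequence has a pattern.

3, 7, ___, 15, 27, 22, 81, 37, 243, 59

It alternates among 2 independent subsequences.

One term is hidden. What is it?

The terms cycle through 2 interleaved subsequences.
Track A: 3, ?, 27, 81, 243. Successive powers of 3.
Track B: 7, 15, 22, 37, 59. A Fibonacci-like recurrence a_n = a_{n-1} + a_{n-2}.
So the missing entry in track A is 9.

9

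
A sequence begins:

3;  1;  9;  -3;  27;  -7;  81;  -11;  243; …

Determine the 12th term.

-19

Positions 1, 3, 5, … form one subsequence and positions 2, 4, 6, … form another.
Track A: 3, 9, 27, 81, 243 (powers 3^1, 3^2, 3^3, …).
Track B: 1, -3, -7, -11 (arithmetic, step −4).
Position 12 → track B, term 6 = -19.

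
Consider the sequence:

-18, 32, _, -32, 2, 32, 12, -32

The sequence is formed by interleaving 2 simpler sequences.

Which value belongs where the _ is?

-8

Split by position mod 2 into 2 tracks.
Subsequence A: -18, ?, 2, 12 — arithmetic, step +10.
Subsequence B: 32, -32, 32, -32 — the oscillation 32·(−1)^(n+1).
Filling subsequence A at index 2 by its rule yields -8.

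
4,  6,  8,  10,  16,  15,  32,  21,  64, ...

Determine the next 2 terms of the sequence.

28, 128

Odd-indexed and even-indexed terms follow separate rules.
Subsequence A: 4, 8, 16, 32, 64 (powers of 2).
Subsequence B: 6, 10, 15, 21 (the triangular numbers T_3, T_4, …).
Position 10 → subsequence B, term 5 = 28.
Position 11 → subsequence A, term 6 = 128.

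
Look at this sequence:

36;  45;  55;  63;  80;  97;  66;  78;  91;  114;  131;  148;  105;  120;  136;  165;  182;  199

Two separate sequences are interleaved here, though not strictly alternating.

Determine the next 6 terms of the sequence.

The slot pattern repeats as AAABBB (period 6), so there are 2 interleaved tracks.
Subsequence A: 36, 45, 55, 66, 78, 91, 105, 120, 136 — the triangular numbers T_8, T_9, ….
Subsequence B: 63, 80, 97, 114, 131, 148, 165, 182, 199 — adding 17 each time.
Term 19 comes from subsequence A (its 10th entry): 153.
The 20th slot belongs to subsequence A; its 11th term is 171.
Position 21 → subsequence A, term 12 = 190.
Term 22 comes from subsequence B (its 10th entry): 216.
Term 23 comes from subsequence B (its 11th entry): 233.
The 24th slot belongs to subsequence B; its 12th term is 250.

153, 171, 190, 216, 233, 250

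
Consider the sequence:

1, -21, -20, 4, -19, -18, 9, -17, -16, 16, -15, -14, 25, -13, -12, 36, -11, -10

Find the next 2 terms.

49, -9

Reading positions in blocks of 3 reveals the pattern ABB — 2 tracks woven together.
Track A: 1, 4, 9, 16, 25, 36 — perfect squares starting at 1².
Track B: -21, -20, -19, -18, -17, -16, -15, -14, -13, -12, -11, -10 — linear: a_n = -22 + n.
The 19th slot belongs to track A; its 7th term is 49.
Position 20 → track B, term 13 = -9.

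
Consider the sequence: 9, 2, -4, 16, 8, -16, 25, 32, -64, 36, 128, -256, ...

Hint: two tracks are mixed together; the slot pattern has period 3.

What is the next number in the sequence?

49

Positions follow the repeating pattern ABB; grouping by letter gives 2 tracks.
Stream A: 9, 16, 25, 36 — perfect squares starting at 3².
Stream B: 2, -4, 8, -16, 32, -64, 128, -256 — a geometric progression (common ratio -2).
Position 13 falls in stream A as its term 5, giving 49.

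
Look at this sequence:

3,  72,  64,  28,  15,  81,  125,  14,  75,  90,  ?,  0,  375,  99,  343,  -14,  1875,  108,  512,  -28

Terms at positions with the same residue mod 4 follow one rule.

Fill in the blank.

Split by position mod 4 into 4 tracks.
Stream A: 3, 15, 75, 375, 1875. Geometric with ratio 5.
Stream B: 72, 81, 90, 99, 108. Arithmetic, step +9.
Stream C: 64, 125, ?, 343, 512. The cubes 4³, 5³, 6³, ….
Stream D: 28, 14, 0, -14, -28. Arithmetic, step −14.
The gap is stream C's term 3; the rule gives 216.

216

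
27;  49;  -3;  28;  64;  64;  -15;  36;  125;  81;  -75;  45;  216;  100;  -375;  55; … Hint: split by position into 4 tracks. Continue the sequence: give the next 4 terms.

The terms cycle through 4 interleaved subsequences.
Track A: 27, 64, 125, 216 (consecutive cubes n³ from n = 3).
Track B: 49, 64, 81, 100 (consecutive squares n² from n = 7).
Track C: -3, -15, -75, -375 (a geometric progression (common ratio 5)).
Track D: 28, 36, 45, 55 (triangular numbers starting at T_7).
Position 17 falls in track A as its term 5, giving 343.
Term 18 comes from track B (its 5th entry): 121.
Position 19 → track C, term 5 = -1875.
Position 20 falls in track D as its term 5, giving 66.

343, 121, -1875, 66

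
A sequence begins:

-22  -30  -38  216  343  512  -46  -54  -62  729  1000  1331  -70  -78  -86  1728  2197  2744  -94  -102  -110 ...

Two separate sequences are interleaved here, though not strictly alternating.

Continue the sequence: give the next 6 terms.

Positions follow the repeating pattern AAABBB; grouping by letter gives 2 tracks.
Track A: -22, -30, -38, -46, -54, -62, -70, -78, -86, -94, -102, -110. Arithmetic with common difference −8.
Track B: 216, 343, 512, 729, 1000, 1331, 1728, 2197, 2744. Consecutive cubes n³ from n = 6.
The 22nd slot belongs to track B; its 10th term is 3375.
Position 23 → track B, term 11 = 4096.
Position 24 falls in track B as its term 12, giving 4913.
Position 25 → track A, term 13 = -118.
The 26th slot belongs to track A; its 14th term is -126.
The 27th slot belongs to track A; its 15th term is -134.

3375, 4096, 4913, -118, -126, -134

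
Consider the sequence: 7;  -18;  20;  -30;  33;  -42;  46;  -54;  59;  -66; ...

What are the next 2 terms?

Split by position mod 2 into 2 tracks.
Track A = 7, 20, 33, 46, 59: arithmetic, step +13.
Track B = -18, -30, -42, -54, -66: arithmetic with common difference −12.
The 11th slot belongs to track A; its 6th term is 72.
Position 12 falls in track B as its term 6, giving -78.

72, -78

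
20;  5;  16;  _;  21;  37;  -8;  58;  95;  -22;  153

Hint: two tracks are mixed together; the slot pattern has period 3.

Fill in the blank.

6

Reading positions in blocks of 3 reveals the pattern ABB — 2 tracks woven together.
Track A is 20, ?, -8, -22, which is arithmetic with common difference −14.
Track B is 5, 16, 21, 37, 58, 95, 153, which is Fibonacci-style (each term is the sum of the two before it).
The gap is track A's term 2; the rule gives 6.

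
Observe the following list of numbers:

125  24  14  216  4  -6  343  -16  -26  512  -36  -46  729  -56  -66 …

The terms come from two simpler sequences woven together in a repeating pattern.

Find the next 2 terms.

1000, -76

Positions follow the repeating pattern ABB; grouping by letter gives 2 tracks.
Stream A: 125, 216, 343, 512, 729. The cubes 5³, 6³, 7³, ….
Stream B: 24, 14, 4, -6, -16, -26, -36, -46, -56, -66. Linear: a_n = 34 − 10·n.
The 16th slot belongs to stream A; its 6th term is 1000.
Term 17 comes from stream B (its 11th entry): -76.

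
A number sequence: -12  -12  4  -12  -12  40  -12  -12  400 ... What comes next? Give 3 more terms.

-12, -12, 4000

Reading positions in blocks of 3 reveals the pattern AAB — 2 tracks woven together.
Stream A is -12, -12, -12, -12, -12, -12, which is the constant sequence -12.
Stream B is 4, 40, 400, which is geometric, ×10 each step.
The 10th slot belongs to stream A; its 7th term is -12.
The 11th slot belongs to stream A; its 8th term is -12.
The 12th slot belongs to stream B; its 4th term is 4000.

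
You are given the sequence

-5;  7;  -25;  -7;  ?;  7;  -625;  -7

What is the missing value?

Taking every 2nd term gives 2 separate tracks.
Track A: -5, -25, ?, -625 — geometric with ratio 5.
Track B: 7, -7, 7, -7 — alternating ±7.
The gap is track A's term 3; the rule gives -125.

-125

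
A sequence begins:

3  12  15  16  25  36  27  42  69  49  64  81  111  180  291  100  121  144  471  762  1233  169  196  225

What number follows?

1995

Positions follow the repeating pattern AAABBB; grouping by letter gives 2 tracks.
Subsequence A is 3, 12, 15, 27, 42, 69, 111, 180, 291, 471, 762, 1233, which is each term equals the sum of the previous two.
Subsequence B is 16, 25, 36, 49, 64, 81, 100, 121, 144, 169, 196, 225, which is the squares 4², 5², 6², ….
Position 25 falls in subsequence A as its term 13, giving 1995.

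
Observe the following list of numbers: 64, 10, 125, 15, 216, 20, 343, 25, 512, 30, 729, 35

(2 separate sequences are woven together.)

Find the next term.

The terms cycle through 2 interleaved subsequences.
Stream A is 64, 125, 216, 343, 512, 729, which is perfect cubes starting at 4³.
Stream B is 10, 15, 20, 25, 30, 35, which is adding 5 each time.
Position 13 falls in stream A as its term 7, giving 1000.

1000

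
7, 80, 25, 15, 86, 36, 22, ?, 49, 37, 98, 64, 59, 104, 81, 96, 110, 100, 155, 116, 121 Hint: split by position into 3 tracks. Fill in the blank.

Taking every 3rd term gives 3 separate tracks.
Subsequence A: 7, 15, 22, 37, 59, 96, 155. Each term equals the sum of the previous two.
Subsequence B: 80, 86, ?, 98, 104, 110, 116. Arithmetic, step +6.
Subsequence C: 25, 36, 49, 64, 81, 100, 121. Consecutive squares n² from n = 5.
Filling subsequence B at index 3 by its rule yields 92.

92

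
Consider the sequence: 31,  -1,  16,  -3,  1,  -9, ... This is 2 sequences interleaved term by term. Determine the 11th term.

Split by position mod 2 into 2 tracks.
Track A is 31, 16, 1, which is linear: a_n = 46 − 15·n.
Track B is -1, -3, -9, which is a geometric progression (common ratio 3).
The 11th slot belongs to track A; its 6th term is -44.

-44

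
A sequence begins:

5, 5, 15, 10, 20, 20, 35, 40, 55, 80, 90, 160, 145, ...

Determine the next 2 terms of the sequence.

320, 235

Positions 1, 3, 5, … form one subsequence and positions 2, 4, 6, … form another.
Subsequence A = 5, 15, 20, 35, 55, 90, 145: a Fibonacci-like recurrence a_n = a_{n-1} + a_{n-2}.
Subsequence B = 5, 10, 20, 40, 80, 160: multiplying by 2 each time.
Position 14 → subsequence B, term 7 = 320.
Position 15 falls in subsequence A as its term 8, giving 235.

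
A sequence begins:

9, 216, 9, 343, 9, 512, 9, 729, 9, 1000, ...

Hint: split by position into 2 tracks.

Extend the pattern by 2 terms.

Taking every 2nd term gives 2 separate tracks.
Track A is 9, 9, 9, 9, 9, which is the constant sequence 9.
Track B is 216, 343, 512, 729, 1000, which is the cubes 6³, 7³, 8³, ….
Position 11 → track A, term 6 = 9.
The 12th slot belongs to track B; its 6th term is 1331.

9, 1331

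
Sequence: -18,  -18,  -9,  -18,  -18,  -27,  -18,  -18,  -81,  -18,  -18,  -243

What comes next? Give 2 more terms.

Positions follow the repeating pattern AAB; grouping by letter gives 2 tracks.
Track A: -18, -18, -18, -18, -18, -18, -18, -18. The constant sequence -18.
Track B: -9, -27, -81, -243. Multiplying by 3 each time.
Term 13 comes from track A (its 9th entry): -18.
Term 14 comes from track A (its 10th entry): -18.

-18, -18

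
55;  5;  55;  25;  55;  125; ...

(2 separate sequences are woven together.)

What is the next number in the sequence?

Taking every 2nd term gives 2 separate tracks.
Track A is 55, 55, 55, which is the constant sequence 55.
Track B is 5, 25, 125, which is successive powers of 5.
Position 7 → track A, term 4 = 55.

55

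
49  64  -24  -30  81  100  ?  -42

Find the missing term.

-36

Reading positions in blocks of 4 reveals the pattern AABB — 2 tracks woven together.
Stream A = 49, 64, 81, 100: the squares 7², 8², 9², ….
Stream B = -24, -30, ?, -42: arithmetic with common difference −6.
Filling stream B at index 3 by its rule yields -36.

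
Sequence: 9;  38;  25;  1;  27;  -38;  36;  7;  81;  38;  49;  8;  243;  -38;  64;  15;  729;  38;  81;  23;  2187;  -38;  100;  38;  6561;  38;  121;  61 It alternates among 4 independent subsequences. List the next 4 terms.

19683, -38, 144, 99

Split by position mod 4: positions 1, 5, 9, … form one track, and each other residue class forms its own.
Subsequence A: 9, 27, 81, 243, 729, 2187, 6561 — powers of 3.
Subsequence B: 38, -38, 38, -38, 38, -38, 38 — alternating ±38.
Subsequence C: 25, 36, 49, 64, 81, 100, 121 — consecutive squares n² from n = 5.
Subsequence D: 1, 7, 8, 15, 23, 38, 61 — Fibonacci-style (each term is the sum of the two before it).
Position 29 falls in subsequence A as its term 8, giving 19683.
Term 30 comes from subsequence B (its 8th entry): -38.
Position 31 → subsequence C, term 8 = 144.
Term 32 comes from subsequence D (its 8th entry): 99.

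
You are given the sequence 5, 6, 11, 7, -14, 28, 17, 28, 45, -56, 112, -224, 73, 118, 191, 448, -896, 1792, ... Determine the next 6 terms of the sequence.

309, 500, 809, -3584, 7168, -14336

Positions follow the repeating pattern AAABBB; grouping by letter gives 2 tracks.
Stream A: 5, 6, 11, 17, 28, 45, 73, 118, 191. A Fibonacci-like recurrence a_n = a_{n-1} + a_{n-2}.
Stream B: 7, -14, 28, -56, 112, -224, 448, -896, 1792. Multiplying by -2 each time.
Term 19 comes from stream A (its 10th entry): 309.
Position 20 → stream A, term 11 = 500.
Term 21 comes from stream A (its 12th entry): 809.
Term 22 comes from stream B (its 10th entry): -3584.
Position 23 falls in stream B as its term 11, giving 7168.
Term 24 comes from stream B (its 12th entry): -14336.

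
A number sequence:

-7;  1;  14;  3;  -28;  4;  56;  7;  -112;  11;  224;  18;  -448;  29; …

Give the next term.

896

Odd-indexed and even-indexed terms follow separate rules.
Stream A is -7, 14, -28, 56, -112, 224, -448, which is multiplying by -2 each time.
Stream B is 1, 3, 4, 7, 11, 18, 29, which is each term equals the sum of the previous two.
Position 15 → stream A, term 8 = 896.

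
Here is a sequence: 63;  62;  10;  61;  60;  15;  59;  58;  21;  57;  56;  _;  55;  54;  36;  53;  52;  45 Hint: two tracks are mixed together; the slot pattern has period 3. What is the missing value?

28

Reading positions in blocks of 3 reveals the pattern AAB — 2 tracks woven together.
Subsequence A is 63, 62, 61, 60, 59, 58, 57, 56, 55, 54, 53, 52, which is linear: a_n = 64 − n.
Subsequence B is 10, 15, 21, ?, 36, 45, which is triangular numbers starting at T_4.
The gap is subsequence B's term 4; the rule gives 28.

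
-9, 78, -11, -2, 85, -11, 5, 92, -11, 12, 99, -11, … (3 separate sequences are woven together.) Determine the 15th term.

-11

Split by position mod 3: positions 1, 4, 7, … form one track, and each other residue class forms its own.
Track A: -9, -2, 5, 12. Adding 7 each time.
Track B: 78, 85, 92, 99. Arithmetic, step +7.
Track C: -11, -11, -11, -11. Always -11.
The 15th slot belongs to track C; its 5th term is -11.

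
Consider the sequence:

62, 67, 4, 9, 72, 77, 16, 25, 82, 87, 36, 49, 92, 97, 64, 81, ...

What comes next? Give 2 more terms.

The slot pattern repeats as AABB (period 4), so there are 2 interleaved tracks.
Track A is 62, 67, 72, 77, 82, 87, 92, 97, which is linear: a_n = 57 + 5·n.
Track B is 4, 9, 16, 25, 36, 49, 64, 81, which is consecutive squares n² from n = 2.
Position 17 → track A, term 9 = 102.
Term 18 comes from track A (its 10th entry): 107.

102, 107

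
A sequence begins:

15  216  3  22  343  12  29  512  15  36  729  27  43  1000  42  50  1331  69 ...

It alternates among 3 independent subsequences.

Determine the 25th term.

71

The terms cycle through 3 interleaved subsequences.
Track A: 15, 22, 29, 36, 43, 50. Arithmetic with common difference +7.
Track B: 216, 343, 512, 729, 1000, 1331. Consecutive cubes n³ from n = 6.
Track C: 3, 12, 15, 27, 42, 69. Each term equals the sum of the previous two.
The 25th slot belongs to track A; its 9th term is 71.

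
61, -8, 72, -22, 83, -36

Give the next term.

Split by position mod 2 into 2 tracks.
Track A: 61, 72, 83. Adding 11 each time.
Track B: -8, -22, -36. Arithmetic, step −14.
The 7th slot belongs to track A; its 4th term is 94.

94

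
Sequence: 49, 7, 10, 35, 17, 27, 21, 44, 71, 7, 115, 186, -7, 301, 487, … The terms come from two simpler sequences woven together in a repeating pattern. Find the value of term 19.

-35

Reading positions in blocks of 3 reveals the pattern ABB — 2 tracks woven together.
Track A: 49, 35, 21, 7, -7. Subtracting 14 each time.
Track B: 7, 10, 17, 27, 44, 71, 115, 186, 301, 487. Fibonacci-style (each term is the sum of the two before it).
Position 19 → track A, term 7 = -35.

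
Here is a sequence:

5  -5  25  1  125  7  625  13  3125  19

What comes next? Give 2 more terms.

Positions 1, 3, 5, … form one subsequence and positions 2, 4, 6, … form another.
Track A: 5, 25, 125, 625, 3125 (powers 5^1, 5^2, 5^3, …).
Track B: -5, 1, 7, 13, 19 (arithmetic with common difference +6).
Term 11 comes from track A (its 6th entry): 15625.
The 12th slot belongs to track B; its 6th term is 25.

15625, 25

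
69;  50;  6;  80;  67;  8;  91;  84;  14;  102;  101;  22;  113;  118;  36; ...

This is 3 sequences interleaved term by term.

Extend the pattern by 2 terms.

Split by position mod 3 into 3 tracks.
Track A: 69, 80, 91, 102, 113 (arithmetic with common difference +11).
Track B: 50, 67, 84, 101, 118 (arithmetic, step +17).
Track C: 6, 8, 14, 22, 36 (a Fibonacci-like recurrence a_n = a_{n-1} + a_{n-2}).
Position 16 → track A, term 6 = 124.
Position 17 → track B, term 6 = 135.

124, 135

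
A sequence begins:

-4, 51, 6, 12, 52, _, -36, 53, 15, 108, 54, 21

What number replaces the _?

Split by position mod 3 into 3 tracks.
Subsequence A: -4, 12, -36, 108 — geometric with ratio -3.
Subsequence B: 51, 52, 53, 54 — adding 1 each time.
Subsequence C: 6, ?, 15, 21 — triangular numbers n(n+1)/2 for n = 3, 4, ….
Filling subsequence C at index 2 by its rule yields 10.

10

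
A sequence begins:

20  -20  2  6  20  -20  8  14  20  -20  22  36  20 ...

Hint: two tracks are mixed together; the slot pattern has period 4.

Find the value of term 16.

94

The slot pattern repeats as AABB (period 4), so there are 2 interleaved tracks.
Track A: 20, -20, 20, -20, 20, -20, 20. The oscillation 20·(−1)^(n+1).
Track B: 2, 6, 8, 14, 22, 36. Each term equals the sum of the previous two.
Term 16 comes from track B (its 8th entry): 94.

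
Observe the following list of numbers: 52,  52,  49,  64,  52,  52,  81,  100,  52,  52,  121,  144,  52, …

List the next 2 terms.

52, 169

Positions follow the repeating pattern AABB; grouping by letter gives 2 tracks.
Track A = 52, 52, 52, 52, 52, 52, 52: the constant sequence 52.
Track B = 49, 64, 81, 100, 121, 144: perfect squares starting at 7².
Position 14 → track A, term 8 = 52.
Position 15 → track B, term 7 = 169.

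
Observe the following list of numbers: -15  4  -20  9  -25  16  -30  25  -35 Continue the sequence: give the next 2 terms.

Split by position mod 2 into 2 tracks.
Track A: -15, -20, -25, -30, -35. Linear: a_n = -10 − 5·n.
Track B: 4, 9, 16, 25. Consecutive squares n² from n = 2.
Position 10 → track B, term 5 = 36.
The 11th slot belongs to track A; its 6th term is -40.

36, -40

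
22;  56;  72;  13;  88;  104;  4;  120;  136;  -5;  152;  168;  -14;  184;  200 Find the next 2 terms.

Reading positions in blocks of 3 reveals the pattern ABB — 2 tracks woven together.
Track A is 22, 13, 4, -5, -14, which is arithmetic, step −9.
Track B is 56, 72, 88, 104, 120, 136, 152, 168, 184, 200, which is linear: a_n = 40 + 16·n.
Position 16 falls in track A as its term 6, giving -23.
Term 17 comes from track B (its 11th entry): 216.

-23, 216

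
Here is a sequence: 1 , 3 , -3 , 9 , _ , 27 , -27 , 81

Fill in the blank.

Taking every 2nd term gives 2 separate tracks.
Track A is 1, -3, ?, -27, which is geometric, ×-3 each step.
Track B is 3, 9, 27, 81, which is powers 3^1, 3^2, 3^3, ….
So the missing entry in track A is 9.

9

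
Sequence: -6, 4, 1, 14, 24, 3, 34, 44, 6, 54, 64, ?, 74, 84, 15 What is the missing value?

Positions follow the repeating pattern AAB; grouping by letter gives 2 tracks.
Stream A: -6, 4, 14, 24, 34, 44, 54, 64, 74, 84 (arithmetic, step +10).
Stream B: 1, 3, 6, ?, 15 (the triangular numbers T_1, T_2, …).
Filling stream B at index 4 by its rule yields 10.

10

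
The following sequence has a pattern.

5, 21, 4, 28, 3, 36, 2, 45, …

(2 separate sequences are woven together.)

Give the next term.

The terms cycle through 2 interleaved subsequences.
Stream A is 5, 4, 3, 2, which is arithmetic with common difference −1.
Stream B is 21, 28, 36, 45, which is the triangular numbers T_6, T_7, ….
Position 9 falls in stream A as its term 5, giving 1.

1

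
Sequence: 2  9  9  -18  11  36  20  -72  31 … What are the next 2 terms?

144, 51

Positions 1, 3, 5, … form one subsequence and positions 2, 4, 6, … form another.
Track A is 2, 9, 11, 20, 31, which is Fibonacci-style (each term is the sum of the two before it).
Track B is 9, -18, 36, -72, which is multiplying by -2 each time.
Position 10 falls in track B as its term 5, giving 144.
Position 11 falls in track A as its term 6, giving 51.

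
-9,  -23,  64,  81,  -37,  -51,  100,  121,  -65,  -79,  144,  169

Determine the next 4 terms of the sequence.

-93, -107, 196, 225

Reading positions in blocks of 4 reveals the pattern AABB — 2 tracks woven together.
Subsequence A: -9, -23, -37, -51, -65, -79. Arithmetic with common difference −14.
Subsequence B: 64, 81, 100, 121, 144, 169. Perfect squares starting at 8².
Position 13 falls in subsequence A as its term 7, giving -93.
Term 14 comes from subsequence A (its 8th entry): -107.
Term 15 comes from subsequence B (its 7th entry): 196.
The 16th slot belongs to subsequence B; its 8th term is 225.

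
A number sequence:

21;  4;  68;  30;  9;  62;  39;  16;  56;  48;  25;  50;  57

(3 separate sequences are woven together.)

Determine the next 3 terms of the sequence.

36, 44, 66

Read the sequence 3 terms at a time; column i is its own pattern.
Track A is 21, 30, 39, 48, 57, which is linear: a_n = 12 + 9·n.
Track B is 4, 9, 16, 25, which is consecutive squares n² from n = 2.
Track C is 68, 62, 56, 50, which is linear: a_n = 74 − 6·n.
Position 14 → track B, term 5 = 36.
Term 15 comes from track C (its 5th entry): 44.
Position 16 → track A, term 6 = 66.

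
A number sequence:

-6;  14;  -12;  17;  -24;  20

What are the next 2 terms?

Odd-indexed and even-indexed terms follow separate rules.
Track A = -6, -12, -24: multiplying by 2 each time.
Track B = 14, 17, 20: arithmetic with common difference +3.
Term 7 comes from track A (its 4th entry): -48.
Term 8 comes from track B (its 4th entry): 23.

-48, 23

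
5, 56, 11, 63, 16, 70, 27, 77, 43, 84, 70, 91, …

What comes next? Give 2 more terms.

Split by position mod 2 into 2 tracks.
Track A is 5, 11, 16, 27, 43, 70, which is each term equals the sum of the previous two.
Track B is 56, 63, 70, 77, 84, 91, which is adding 7 each time.
Position 13 falls in track A as its term 7, giving 113.
Term 14 comes from track B (its 7th entry): 98.

113, 98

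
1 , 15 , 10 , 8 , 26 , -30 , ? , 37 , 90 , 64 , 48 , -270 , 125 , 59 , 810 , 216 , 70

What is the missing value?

27

Split by position mod 3 into 3 tracks.
Track A: 1, 8, ?, 64, 125, 216 (the cubes 1³, 2³, 3³, …).
Track B: 15, 26, 37, 48, 59, 70 (adding 11 each time).
Track C: 10, -30, 90, -270, 810 (a geometric progression (common ratio -3)).
The gap is track A's term 3; the rule gives 27.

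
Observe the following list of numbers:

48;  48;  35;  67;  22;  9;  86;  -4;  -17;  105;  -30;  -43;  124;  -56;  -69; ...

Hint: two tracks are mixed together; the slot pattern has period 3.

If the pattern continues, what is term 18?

-95

Reading positions in blocks of 3 reveals the pattern ABB — 2 tracks woven together.
Track A: 48, 67, 86, 105, 124 (adding 19 each time).
Track B: 48, 35, 22, 9, -4, -17, -30, -43, -56, -69 (linear: a_n = 61 − 13·n).
Position 18 falls in track B as its term 12, giving -95.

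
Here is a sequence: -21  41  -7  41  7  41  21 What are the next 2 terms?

Positions 1, 3, 5, … form one subsequence and positions 2, 4, 6, … form another.
Subsequence A = -21, -7, 7, 21: arithmetic with common difference +14.
Subsequence B = 41, 41, 41: always 41.
Term 8 comes from subsequence B (its 4th entry): 41.
Position 9 falls in subsequence A as its term 5, giving 35.

41, 35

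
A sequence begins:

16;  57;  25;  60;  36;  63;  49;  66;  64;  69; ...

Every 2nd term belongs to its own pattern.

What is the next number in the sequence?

81

The terms cycle through 2 interleaved subsequences.
Track A = 16, 25, 36, 49, 64: the squares 4², 5², 6², ….
Track B = 57, 60, 63, 66, 69: adding 3 each time.
The 11th slot belongs to track A; its 6th term is 81.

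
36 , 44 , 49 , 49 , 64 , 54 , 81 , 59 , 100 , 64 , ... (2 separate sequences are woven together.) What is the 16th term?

Split by position mod 2 into 2 tracks.
Track A is 36, 49, 64, 81, 100, which is the squares 6², 7², 8², ….
Track B is 44, 49, 54, 59, 64, which is arithmetic, step +5.
The 16th slot belongs to track B; its 8th term is 79.

79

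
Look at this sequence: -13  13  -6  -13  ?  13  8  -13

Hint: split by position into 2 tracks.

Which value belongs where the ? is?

1

Odd-indexed and even-indexed terms follow separate rules.
Track A: -13, -6, ?, 8 (arithmetic with common difference +7).
Track B: 13, -13, 13, -13 (alternating ±13).
So the missing entry in track A is 1.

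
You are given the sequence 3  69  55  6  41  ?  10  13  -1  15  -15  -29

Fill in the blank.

27

Reading positions in blocks of 3 reveals the pattern ABB — 2 tracks woven together.
Subsequence A = 3, 6, 10, 15: triangular numbers starting at T_2.
Subsequence B = 69, 55, 41, ?, 13, -1, -15, -29: linear: a_n = 83 − 14·n.
The gap is subsequence B's term 4; the rule gives 27.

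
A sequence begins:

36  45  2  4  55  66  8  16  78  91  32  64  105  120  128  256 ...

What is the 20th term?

The slot pattern repeats as AABB (period 4), so there are 2 interleaved tracks.
Track A: 36, 45, 55, 66, 78, 91, 105, 120 (the triangular numbers T_8, T_9, …).
Track B: 2, 4, 8, 16, 32, 64, 128, 256 (a geometric progression (common ratio 2)).
The 20th slot belongs to track B; its 10th term is 1024.

1024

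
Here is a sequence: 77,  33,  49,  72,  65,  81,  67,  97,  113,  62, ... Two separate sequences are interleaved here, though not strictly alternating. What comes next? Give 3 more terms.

129, 145, 57

Reading positions in blocks of 3 reveals the pattern ABB — 2 tracks woven together.
Subsequence A: 77, 72, 67, 62 — linear: a_n = 82 − 5·n.
Subsequence B: 33, 49, 65, 81, 97, 113 — linear: a_n = 17 + 16·n.
The 11th slot belongs to subsequence B; its 7th term is 129.
The 12th slot belongs to subsequence B; its 8th term is 145.
Position 13 falls in subsequence A as its term 5, giving 57.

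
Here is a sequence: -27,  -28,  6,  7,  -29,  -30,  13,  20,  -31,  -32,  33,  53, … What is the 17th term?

The slot pattern repeats as AABB (period 4), so there are 2 interleaved tracks.
Stream A: -27, -28, -29, -30, -31, -32 (subtracting 1 each time).
Stream B: 6, 7, 13, 20, 33, 53 (Fibonacci-style (each term is the sum of the two before it)).
Term 17 comes from stream A (its 9th entry): -35.

-35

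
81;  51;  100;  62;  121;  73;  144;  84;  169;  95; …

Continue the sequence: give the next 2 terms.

196, 106

The terms cycle through 2 interleaved subsequences.
Subsequence A is 81, 100, 121, 144, 169, which is the squares 9², 10², 11², ….
Subsequence B is 51, 62, 73, 84, 95, which is linear: a_n = 40 + 11·n.
Position 11 → subsequence A, term 6 = 196.
Position 12 falls in subsequence B as its term 6, giving 106.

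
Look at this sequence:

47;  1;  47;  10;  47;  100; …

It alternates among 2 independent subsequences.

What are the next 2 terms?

47, 1000

Odd-indexed and even-indexed terms follow separate rules.
Stream A: 47, 47, 47 — constant 47.
Stream B: 1, 10, 100 — powers 10^0, 10^1, 10^2, ….
Position 7 → stream A, term 4 = 47.
Position 8 → stream B, term 4 = 1000.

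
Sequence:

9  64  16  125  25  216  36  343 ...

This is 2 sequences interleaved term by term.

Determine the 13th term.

Positions 1, 3, 5, … form one subsequence and positions 2, 4, 6, … form another.
Stream A: 9, 16, 25, 36. The squares 3², 4², 5², ….
Stream B: 64, 125, 216, 343. Perfect cubes starting at 4³.
Position 13 → stream A, term 7 = 81.

81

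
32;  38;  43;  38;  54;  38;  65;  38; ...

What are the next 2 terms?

Taking every 2nd term gives 2 separate tracks.
Stream A = 32, 43, 54, 65: arithmetic with common difference +11.
Stream B = 38, 38, 38, 38: the constant sequence 38.
Position 9 → stream A, term 5 = 76.
Term 10 comes from stream B (its 5th entry): 38.

76, 38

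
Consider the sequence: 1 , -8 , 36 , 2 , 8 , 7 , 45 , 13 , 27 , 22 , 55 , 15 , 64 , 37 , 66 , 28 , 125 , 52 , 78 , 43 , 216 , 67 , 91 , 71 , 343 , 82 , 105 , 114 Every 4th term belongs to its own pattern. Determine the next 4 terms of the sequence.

512, 97, 120, 185

The terms cycle through 4 interleaved subsequences.
Stream A: 1, 8, 27, 64, 125, 216, 343 — perfect cubes starting at 1³.
Stream B: -8, 7, 22, 37, 52, 67, 82 — adding 15 each time.
Stream C: 36, 45, 55, 66, 78, 91, 105 — the triangular numbers T_8, T_9, ….
Stream D: 2, 13, 15, 28, 43, 71, 114 — Fibonacci-style (each term is the sum of the two before it).
Term 29 comes from stream A (its 8th entry): 512.
Position 30 → stream B, term 8 = 97.
The 31st slot belongs to stream C; its 8th term is 120.
The 32nd slot belongs to stream D; its 8th term is 185.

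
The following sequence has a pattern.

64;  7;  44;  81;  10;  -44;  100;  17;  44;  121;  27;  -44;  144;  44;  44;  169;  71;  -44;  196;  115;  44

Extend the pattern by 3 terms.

Split by position mod 3: positions 1, 4, 7, … form one track, and each other residue class forms its own.
Stream A is 64, 81, 100, 121, 144, 169, 196, which is the squares 8², 9², 10², ….
Stream B is 7, 10, 17, 27, 44, 71, 115, which is a Fibonacci-like recurrence a_n = a_{n-1} + a_{n-2}.
Stream C is 44, -44, 44, -44, 44, -44, 44, which is the oscillation 44·(−1)^(n+1).
The 22nd slot belongs to stream A; its 8th term is 225.
The 23rd slot belongs to stream B; its 8th term is 186.
Term 24 comes from stream C (its 8th entry): -44.

225, 186, -44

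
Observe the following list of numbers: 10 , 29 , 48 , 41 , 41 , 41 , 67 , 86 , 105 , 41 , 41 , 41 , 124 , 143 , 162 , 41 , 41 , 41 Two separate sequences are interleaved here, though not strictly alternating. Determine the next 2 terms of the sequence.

181, 200

Positions follow the repeating pattern AAABBB; grouping by letter gives 2 tracks.
Track A: 10, 29, 48, 67, 86, 105, 124, 143, 162 (linear: a_n = -9 + 19·n).
Track B: 41, 41, 41, 41, 41, 41, 41, 41, 41 (the constant sequence 41).
Position 19 falls in track A as its term 10, giving 181.
Position 20 falls in track A as its term 11, giving 200.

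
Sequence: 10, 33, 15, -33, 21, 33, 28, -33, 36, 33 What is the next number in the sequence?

45

The terms cycle through 2 interleaved subsequences.
Track A: 10, 15, 21, 28, 36. Triangular numbers starting at T_4.
Track B: 33, -33, 33, -33, 33. Alternating ±33.
Position 11 → track A, term 6 = 45.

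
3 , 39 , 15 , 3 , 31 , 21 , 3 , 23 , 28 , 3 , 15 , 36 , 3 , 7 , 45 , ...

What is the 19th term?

Taking every 3rd term gives 3 separate tracks.
Track A: 3, 3, 3, 3, 3 — constant 3.
Track B: 39, 31, 23, 15, 7 — subtracting 8 each time.
Track C: 15, 21, 28, 36, 45 — triangular numbers n(n+1)/2 for n = 5, 6, ….
The 19th slot belongs to track A; its 7th term is 3.

3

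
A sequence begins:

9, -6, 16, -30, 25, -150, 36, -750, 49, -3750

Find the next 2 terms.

64, -18750

Odd-indexed and even-indexed terms follow separate rules.
Track A = 9, 16, 25, 36, 49: consecutive squares n² from n = 3.
Track B = -6, -30, -150, -750, -3750: geometric with ratio 5.
Term 11 comes from track A (its 6th entry): 64.
The 12th slot belongs to track B; its 6th term is -18750.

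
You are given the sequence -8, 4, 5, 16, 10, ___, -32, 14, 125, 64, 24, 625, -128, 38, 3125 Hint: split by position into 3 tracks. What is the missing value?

The terms cycle through 3 interleaved subsequences.
Track A: -8, 16, -32, 64, -128 — geometric with ratio -2.
Track B: 4, 10, 14, 24, 38 — each term equals the sum of the previous two.
Track C: 5, ?, 125, 625, 3125 — powers 5^1, 5^2, 5^3, ….
Track C's pattern makes the blank 25.

25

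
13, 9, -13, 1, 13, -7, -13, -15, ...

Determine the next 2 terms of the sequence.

13, -23

Odd-indexed and even-indexed terms follow separate rules.
Subsequence A: 13, -13, 13, -13. The oscillation 13·(−1)^(n+1).
Subsequence B: 9, 1, -7, -15. Arithmetic with common difference −8.
The 9th slot belongs to subsequence A; its 5th term is 13.
Term 10 comes from subsequence B (its 5th entry): -23.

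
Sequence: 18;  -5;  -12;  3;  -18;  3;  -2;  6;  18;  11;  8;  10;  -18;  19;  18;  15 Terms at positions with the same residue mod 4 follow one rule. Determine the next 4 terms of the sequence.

The terms cycle through 4 interleaved subsequences.
Track A: 18, -18, 18, -18 (alternating ±18).
Track B: -5, 3, 11, 19 (arithmetic with common difference +8).
Track C: -12, -2, 8, 18 (linear: a_n = -22 + 10·n).
Track D: 3, 6, 10, 15 (the triangular numbers T_2, T_3, …).
Position 17 → track A, term 5 = 18.
Term 18 comes from track B (its 5th entry): 27.
Position 19 → track C, term 5 = 28.
Position 20 → track D, term 5 = 21.

18, 27, 28, 21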